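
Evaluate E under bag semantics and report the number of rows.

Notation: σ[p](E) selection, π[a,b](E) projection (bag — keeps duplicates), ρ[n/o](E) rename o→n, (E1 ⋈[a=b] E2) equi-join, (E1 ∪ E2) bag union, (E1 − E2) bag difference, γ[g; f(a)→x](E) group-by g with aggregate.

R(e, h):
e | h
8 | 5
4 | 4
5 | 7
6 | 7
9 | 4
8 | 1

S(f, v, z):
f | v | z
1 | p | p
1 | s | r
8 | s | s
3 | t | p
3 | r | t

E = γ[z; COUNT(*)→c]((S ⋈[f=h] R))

Per-node cardinality:
  S → 5
  R → 6
  (S ⋈[f=h] R) → 2
  γ[z; COUNT(*)→c]((S ⋈[f=h] R)) → 2

|E| = 2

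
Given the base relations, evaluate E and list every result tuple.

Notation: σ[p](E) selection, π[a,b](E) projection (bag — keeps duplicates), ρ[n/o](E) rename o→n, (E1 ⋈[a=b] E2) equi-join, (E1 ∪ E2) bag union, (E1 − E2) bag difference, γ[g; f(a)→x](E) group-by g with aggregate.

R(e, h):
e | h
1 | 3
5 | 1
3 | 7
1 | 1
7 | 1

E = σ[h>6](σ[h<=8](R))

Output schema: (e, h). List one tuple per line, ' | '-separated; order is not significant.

Stepwise |·|:
  R → 5
  σ[h<=8](R) → 5
  σ[h>6](σ[h<=8](R)) → 1

== RESULT ==
e | h
3 | 7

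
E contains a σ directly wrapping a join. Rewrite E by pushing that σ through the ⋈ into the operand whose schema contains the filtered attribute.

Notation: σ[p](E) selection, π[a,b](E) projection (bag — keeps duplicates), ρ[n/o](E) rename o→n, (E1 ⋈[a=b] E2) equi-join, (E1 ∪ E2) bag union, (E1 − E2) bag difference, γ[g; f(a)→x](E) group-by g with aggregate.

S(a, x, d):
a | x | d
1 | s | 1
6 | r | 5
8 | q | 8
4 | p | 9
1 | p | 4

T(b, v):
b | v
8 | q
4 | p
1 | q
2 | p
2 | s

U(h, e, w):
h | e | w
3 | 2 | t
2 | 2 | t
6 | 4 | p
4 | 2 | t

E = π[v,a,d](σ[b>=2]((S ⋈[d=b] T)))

σ filters on b, owned by the right side.
E' = π[v,a,d]((S ⋈[d=b] σ[b>=2](T)))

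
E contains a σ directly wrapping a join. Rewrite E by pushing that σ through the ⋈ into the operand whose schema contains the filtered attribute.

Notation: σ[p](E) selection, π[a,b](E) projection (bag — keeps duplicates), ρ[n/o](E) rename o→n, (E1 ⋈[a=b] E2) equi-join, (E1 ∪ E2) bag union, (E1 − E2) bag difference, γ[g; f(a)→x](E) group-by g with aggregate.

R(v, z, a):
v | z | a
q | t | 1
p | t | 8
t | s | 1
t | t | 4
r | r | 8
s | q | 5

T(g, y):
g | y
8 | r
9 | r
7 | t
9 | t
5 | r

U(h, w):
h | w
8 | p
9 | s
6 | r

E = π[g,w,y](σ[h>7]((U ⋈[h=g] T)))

σ filters on h, owned by the left side.
E' = π[g,w,y]((σ[h>7](U) ⋈[h=g] T))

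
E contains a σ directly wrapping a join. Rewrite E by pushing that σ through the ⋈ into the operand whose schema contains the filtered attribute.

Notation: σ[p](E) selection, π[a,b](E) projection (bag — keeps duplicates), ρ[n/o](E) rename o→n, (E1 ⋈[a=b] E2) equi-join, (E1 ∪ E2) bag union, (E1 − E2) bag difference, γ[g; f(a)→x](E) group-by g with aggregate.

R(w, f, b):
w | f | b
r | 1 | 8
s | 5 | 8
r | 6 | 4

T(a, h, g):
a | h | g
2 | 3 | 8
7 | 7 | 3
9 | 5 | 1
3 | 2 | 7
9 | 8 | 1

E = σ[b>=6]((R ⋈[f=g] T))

σ filters on b, owned by the left side.
E' = (σ[b>=6](R) ⋈[f=g] T)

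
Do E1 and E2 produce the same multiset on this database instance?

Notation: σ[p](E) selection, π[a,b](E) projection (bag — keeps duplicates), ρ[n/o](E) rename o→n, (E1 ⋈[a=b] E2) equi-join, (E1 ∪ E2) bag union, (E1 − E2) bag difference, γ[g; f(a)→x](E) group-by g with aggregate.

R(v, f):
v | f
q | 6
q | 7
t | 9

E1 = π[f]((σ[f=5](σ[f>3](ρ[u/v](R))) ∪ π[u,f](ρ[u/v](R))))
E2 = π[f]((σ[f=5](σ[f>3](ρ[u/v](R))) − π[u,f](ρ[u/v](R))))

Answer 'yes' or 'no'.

E1 row counts bottom-up:
  R → 3
  ρ[u/v](R) → 3
  σ[f>3](ρ[u/v](R)) → 3
  σ[f=5](σ[f>3](ρ[u/v](R))) → 0
  R → 3
  ρ[u/v](R) → 3
  π[u,f](ρ[u/v](R)) → 3
  (σ[f=5](σ[f>3](ρ[u/v](R))) ∪ π[u,f](ρ[u/v](R))) → 3
  π[f]((σ[f=5](σ[f>3](ρ[u/v](R))) ∪ π[u,f](ρ[u/v](R)))) → 3
E2 row counts bottom-up:
  R → 3
  ρ[u/v](R) → 3
  σ[f>3](ρ[u/v](R)) → 3
  σ[f=5](σ[f>3](ρ[u/v](R))) → 0
  R → 3
  ρ[u/v](R) → 3
  π[u,f](ρ[u/v](R)) → 3
  (σ[f=5](σ[f>3](ρ[u/v](R))) − π[u,f](ρ[u/v](R))) → 0
  π[f]((σ[f=5](σ[f>3](ρ[u/v](R))) − π[u,f](ρ[u/v](R)))) → 0

E1 result:
f
6
7
9
E2 result:
f
(0 rows)
Witness: (6,) appears 1× in E1 but 0× in E2.

no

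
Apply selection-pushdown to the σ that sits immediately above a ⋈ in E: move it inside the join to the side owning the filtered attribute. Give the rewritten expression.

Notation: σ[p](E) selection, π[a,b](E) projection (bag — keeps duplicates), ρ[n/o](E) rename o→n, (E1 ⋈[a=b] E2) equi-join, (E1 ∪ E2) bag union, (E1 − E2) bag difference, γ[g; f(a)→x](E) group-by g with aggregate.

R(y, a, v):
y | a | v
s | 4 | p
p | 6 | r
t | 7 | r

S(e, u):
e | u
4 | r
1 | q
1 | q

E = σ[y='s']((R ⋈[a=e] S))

σ filters on y, owned by the left side.
E' = (σ[y='s'](R) ⋈[a=e] S)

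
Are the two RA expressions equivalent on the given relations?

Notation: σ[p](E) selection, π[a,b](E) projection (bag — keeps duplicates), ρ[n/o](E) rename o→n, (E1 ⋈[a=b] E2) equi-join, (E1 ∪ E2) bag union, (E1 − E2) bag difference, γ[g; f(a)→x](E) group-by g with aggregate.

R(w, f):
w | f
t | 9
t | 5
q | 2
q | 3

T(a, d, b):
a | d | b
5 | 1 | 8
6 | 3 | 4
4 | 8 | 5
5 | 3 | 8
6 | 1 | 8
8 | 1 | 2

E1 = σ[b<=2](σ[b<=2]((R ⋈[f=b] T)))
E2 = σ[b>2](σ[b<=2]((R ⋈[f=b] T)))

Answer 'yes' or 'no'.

E1 row counts bottom-up:
  R → 4
  T → 6
  (R ⋈[f=b] T) → 2
  σ[b<=2]((R ⋈[f=b] T)) → 1
  σ[b<=2](σ[b<=2]((R ⋈[f=b] T))) → 1
E2 row counts bottom-up:
  R → 4
  T → 6
  (R ⋈[f=b] T) → 2
  σ[b<=2]((R ⋈[f=b] T)) → 1
  σ[b>2](σ[b<=2]((R ⋈[f=b] T))) → 0

E1 result:
w | f | a | d | b
q | 2 | 8 | 1 | 2
E2 result:
w | f | a | d | b
(0 rows)
Witness: ('q', 2, 8, 1, 2) appears 1× in E1 but 0× in E2.

no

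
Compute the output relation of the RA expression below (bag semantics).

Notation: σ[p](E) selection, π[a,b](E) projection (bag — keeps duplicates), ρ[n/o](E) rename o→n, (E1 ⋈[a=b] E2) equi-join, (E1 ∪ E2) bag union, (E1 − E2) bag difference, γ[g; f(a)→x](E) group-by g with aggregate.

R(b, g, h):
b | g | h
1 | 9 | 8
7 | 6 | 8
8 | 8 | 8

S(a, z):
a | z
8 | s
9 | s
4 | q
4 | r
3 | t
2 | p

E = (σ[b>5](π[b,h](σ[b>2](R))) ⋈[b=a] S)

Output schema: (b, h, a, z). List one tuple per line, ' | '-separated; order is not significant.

Row counts bottom-up:
  R → 3
  σ[b>2](R) → 2
  π[b,h](σ[b>2](R)) → 2
  σ[b>5](π[b,h](σ[b>2](R))) → 2
  S → 6
  (σ[b>5](π[b,h](σ[b>2](R))) ⋈[b=a] S) → 1

== RESULT ==
b | h | a | z
8 | 8 | 8 | s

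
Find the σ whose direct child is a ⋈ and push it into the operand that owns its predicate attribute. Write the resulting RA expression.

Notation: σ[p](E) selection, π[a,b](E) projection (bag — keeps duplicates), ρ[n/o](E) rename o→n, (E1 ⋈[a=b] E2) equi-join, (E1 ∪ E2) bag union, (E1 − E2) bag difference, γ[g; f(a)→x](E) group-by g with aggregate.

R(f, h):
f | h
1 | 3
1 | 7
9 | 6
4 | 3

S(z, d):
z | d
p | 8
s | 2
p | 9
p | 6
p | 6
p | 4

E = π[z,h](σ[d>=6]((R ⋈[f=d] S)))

σ filters on d, owned by the right side.
E' = π[z,h]((R ⋈[f=d] σ[d>=6](S)))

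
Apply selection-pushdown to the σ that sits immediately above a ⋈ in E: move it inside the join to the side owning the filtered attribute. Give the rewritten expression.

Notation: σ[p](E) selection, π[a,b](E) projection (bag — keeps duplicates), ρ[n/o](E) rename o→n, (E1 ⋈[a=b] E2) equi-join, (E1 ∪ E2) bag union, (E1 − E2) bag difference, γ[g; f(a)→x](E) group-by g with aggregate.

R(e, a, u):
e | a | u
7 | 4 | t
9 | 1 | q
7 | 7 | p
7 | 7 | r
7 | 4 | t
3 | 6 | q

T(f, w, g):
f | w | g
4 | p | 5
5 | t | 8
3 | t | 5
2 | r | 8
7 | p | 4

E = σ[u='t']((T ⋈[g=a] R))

σ filters on u, owned by the right side.
E' = (T ⋈[g=a] σ[u='t'](R))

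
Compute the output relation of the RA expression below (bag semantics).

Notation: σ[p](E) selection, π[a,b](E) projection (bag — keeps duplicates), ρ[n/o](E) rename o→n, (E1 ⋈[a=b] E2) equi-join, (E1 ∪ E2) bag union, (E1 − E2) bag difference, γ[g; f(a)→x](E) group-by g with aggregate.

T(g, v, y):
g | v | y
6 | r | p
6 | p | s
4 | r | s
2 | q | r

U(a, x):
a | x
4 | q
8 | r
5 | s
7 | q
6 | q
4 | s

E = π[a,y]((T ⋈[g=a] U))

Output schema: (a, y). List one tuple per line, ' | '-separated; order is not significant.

Stepwise |·|:
  T → 4
  U → 6
  (T ⋈[g=a] U) → 4
  π[a,y]((T ⋈[g=a] U)) → 4

== RESULT ==
a | y
4 | s
4 | s
6 | p
6 | s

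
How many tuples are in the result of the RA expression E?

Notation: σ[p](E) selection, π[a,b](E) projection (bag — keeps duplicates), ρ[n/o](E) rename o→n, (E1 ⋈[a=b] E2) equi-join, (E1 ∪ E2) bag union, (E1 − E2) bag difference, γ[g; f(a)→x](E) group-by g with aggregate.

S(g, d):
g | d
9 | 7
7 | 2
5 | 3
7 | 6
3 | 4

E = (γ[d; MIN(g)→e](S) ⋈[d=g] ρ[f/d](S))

Subexpression sizes:
  S → 5
  γ[d; MIN(g)→e](S) → 5
  S → 5
  ρ[f/d](S) → 5
  (γ[d; MIN(g)→e](S) ⋈[d=g] ρ[f/d](S)) → 3

|E| = 3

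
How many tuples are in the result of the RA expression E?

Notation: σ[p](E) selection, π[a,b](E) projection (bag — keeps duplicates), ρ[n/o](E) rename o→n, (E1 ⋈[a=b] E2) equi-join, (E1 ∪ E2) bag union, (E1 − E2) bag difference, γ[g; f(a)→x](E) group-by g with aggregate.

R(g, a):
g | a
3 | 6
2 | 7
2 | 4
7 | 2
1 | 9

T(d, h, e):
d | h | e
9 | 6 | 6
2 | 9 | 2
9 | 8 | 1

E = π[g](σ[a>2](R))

Per-node cardinality:
  R → 5
  σ[a>2](R) → 4
  π[g](σ[a>2](R)) → 4

|E| = 4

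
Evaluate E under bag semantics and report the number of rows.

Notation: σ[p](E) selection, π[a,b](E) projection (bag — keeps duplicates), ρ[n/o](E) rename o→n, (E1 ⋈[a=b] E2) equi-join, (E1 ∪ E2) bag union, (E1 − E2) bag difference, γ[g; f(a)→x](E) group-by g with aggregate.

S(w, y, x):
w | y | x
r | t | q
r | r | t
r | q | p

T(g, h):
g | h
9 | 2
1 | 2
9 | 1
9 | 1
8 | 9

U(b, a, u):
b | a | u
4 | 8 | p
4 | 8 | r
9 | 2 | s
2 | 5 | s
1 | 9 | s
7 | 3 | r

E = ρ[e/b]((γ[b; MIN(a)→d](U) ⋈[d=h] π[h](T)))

Per-node cardinality:
  U → 6
  γ[b; MIN(a)→d](U) → 5
  T → 5
  π[h](T) → 5
  (γ[b; MIN(a)→d](U) ⋈[d=h] π[h](T)) → 3
  ρ[e/b]((γ[b; MIN(a)→d](U) ⋈[d=h] π[h](T))) → 3

|E| = 3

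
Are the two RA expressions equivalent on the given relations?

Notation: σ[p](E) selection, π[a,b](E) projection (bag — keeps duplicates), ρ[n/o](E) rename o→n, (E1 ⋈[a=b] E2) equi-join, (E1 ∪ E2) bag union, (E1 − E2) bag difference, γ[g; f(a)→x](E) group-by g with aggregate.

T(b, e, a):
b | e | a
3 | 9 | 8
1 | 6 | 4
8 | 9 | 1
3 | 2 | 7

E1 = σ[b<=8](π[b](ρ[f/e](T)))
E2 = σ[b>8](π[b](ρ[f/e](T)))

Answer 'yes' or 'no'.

E1 row counts bottom-up:
  T → 4
  ρ[f/e](T) → 4
  π[b](ρ[f/e](T)) → 4
  σ[b<=8](π[b](ρ[f/e](T))) → 4
E2 row counts bottom-up:
  T → 4
  ρ[f/e](T) → 4
  π[b](ρ[f/e](T)) → 4
  σ[b>8](π[b](ρ[f/e](T))) → 0

E1 result:
b
1
3
3
8
E2 result:
b
(0 rows)
Witness: (1,) appears 1× in E1 but 0× in E2.

no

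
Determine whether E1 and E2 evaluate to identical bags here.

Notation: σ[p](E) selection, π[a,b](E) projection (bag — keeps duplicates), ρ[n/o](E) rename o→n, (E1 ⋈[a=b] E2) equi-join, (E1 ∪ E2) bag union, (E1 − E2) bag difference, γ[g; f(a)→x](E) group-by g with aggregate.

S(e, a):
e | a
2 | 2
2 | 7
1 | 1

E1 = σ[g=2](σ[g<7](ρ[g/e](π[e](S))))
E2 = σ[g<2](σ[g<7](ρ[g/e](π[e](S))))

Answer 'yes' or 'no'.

E1 row counts bottom-up:
  S → 3
  π[e](S) → 3
  ρ[g/e](π[e](S)) → 3
  σ[g<7](ρ[g/e](π[e](S))) → 3
  σ[g=2](σ[g<7](ρ[g/e](π[e](S)))) → 2
E2 row counts bottom-up:
  S → 3
  π[e](S) → 3
  ρ[g/e](π[e](S)) → 3
  σ[g<7](ρ[g/e](π[e](S))) → 3
  σ[g<2](σ[g<7](ρ[g/e](π[e](S)))) → 1

E1 result:
g
2
2
E2 result:
g
1
Witness: (1,) appears 0× in E1 but 1× in E2.

no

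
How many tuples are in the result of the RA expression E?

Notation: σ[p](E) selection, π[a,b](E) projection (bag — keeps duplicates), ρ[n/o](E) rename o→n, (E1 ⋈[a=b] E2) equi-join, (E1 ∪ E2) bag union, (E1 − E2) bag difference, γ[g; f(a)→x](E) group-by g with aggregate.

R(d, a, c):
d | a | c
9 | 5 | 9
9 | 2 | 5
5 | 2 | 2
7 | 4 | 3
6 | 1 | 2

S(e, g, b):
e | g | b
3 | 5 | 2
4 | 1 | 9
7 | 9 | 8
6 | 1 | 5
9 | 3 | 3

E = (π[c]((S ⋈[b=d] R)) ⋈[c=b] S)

Per-node cardinality:
  S → 5
  R → 5
  (S ⋈[b=d] R) → 3
  π[c]((S ⋈[b=d] R)) → 3
  S → 5
  (π[c]((S ⋈[b=d] R)) ⋈[c=b] S) → 3

|E| = 3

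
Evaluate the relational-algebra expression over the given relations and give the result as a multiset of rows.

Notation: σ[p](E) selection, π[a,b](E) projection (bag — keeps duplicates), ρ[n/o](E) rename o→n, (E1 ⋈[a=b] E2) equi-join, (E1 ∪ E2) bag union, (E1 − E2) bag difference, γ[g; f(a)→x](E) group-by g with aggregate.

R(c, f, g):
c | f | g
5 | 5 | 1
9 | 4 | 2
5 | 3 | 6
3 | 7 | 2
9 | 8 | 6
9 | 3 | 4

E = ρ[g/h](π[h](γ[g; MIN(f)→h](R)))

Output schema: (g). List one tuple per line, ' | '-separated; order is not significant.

Stepwise |·|:
  R → 6
  γ[g; MIN(f)→h](R) → 4
  π[h](γ[g; MIN(f)→h](R)) → 4
  ρ[g/h](π[h](γ[g; MIN(f)→h](R))) → 4

== RESULT ==
g
3
3
4
5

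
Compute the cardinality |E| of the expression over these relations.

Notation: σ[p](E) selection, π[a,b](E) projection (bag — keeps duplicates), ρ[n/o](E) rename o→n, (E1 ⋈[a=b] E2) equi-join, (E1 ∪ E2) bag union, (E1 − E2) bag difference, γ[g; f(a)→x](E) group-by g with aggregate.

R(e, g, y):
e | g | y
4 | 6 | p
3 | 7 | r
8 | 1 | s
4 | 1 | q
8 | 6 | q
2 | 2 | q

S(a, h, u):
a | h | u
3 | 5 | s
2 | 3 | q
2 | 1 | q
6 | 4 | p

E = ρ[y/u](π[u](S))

Row counts bottom-up:
  S → 4
  π[u](S) → 4
  ρ[y/u](π[u](S)) → 4

|E| = 4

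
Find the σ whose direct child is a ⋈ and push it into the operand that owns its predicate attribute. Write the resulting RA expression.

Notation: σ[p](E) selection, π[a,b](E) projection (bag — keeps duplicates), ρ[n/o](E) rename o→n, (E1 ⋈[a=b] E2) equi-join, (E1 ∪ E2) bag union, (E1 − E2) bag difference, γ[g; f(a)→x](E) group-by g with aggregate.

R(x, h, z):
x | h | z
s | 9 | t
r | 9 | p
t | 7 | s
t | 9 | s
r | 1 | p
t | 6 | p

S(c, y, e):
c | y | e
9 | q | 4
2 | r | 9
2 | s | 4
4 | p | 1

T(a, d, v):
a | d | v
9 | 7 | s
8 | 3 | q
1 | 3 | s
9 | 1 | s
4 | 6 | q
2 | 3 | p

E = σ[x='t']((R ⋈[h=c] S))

σ filters on x, owned by the left side.
E' = (σ[x='t'](R) ⋈[h=c] S)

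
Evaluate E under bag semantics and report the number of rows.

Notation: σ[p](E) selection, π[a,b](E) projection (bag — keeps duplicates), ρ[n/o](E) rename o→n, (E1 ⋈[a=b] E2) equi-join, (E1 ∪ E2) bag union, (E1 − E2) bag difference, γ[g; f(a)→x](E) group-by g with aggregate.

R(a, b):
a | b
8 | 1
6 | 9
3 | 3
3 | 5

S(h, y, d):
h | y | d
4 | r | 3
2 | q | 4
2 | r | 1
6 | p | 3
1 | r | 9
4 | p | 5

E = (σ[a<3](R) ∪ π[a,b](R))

Row counts bottom-up:
  R → 4
  σ[a<3](R) → 0
  R → 4
  π[a,b](R) → 4
  (σ[a<3](R) ∪ π[a,b](R)) → 4

|E| = 4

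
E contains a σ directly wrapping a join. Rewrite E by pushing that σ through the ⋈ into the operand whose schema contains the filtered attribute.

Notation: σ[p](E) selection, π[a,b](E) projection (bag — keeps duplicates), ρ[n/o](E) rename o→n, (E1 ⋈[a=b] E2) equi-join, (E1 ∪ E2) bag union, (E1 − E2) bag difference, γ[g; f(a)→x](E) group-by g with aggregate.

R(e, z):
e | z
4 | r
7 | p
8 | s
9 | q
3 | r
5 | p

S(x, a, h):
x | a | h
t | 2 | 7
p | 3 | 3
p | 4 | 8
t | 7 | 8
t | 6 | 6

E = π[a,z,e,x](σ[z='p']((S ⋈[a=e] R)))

σ filters on z, owned by the right side.
E' = π[a,z,e,x]((S ⋈[a=e] σ[z='p'](R)))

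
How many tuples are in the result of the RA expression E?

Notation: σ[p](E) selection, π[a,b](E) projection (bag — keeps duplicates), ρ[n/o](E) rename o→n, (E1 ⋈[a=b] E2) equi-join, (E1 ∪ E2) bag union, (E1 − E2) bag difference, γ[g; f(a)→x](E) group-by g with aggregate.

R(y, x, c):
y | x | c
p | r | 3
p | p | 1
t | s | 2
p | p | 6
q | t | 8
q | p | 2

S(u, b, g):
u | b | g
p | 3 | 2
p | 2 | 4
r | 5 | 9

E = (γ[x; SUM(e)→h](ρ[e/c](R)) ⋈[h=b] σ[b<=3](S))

Per-node cardinality:
  R → 6
  ρ[e/c](R) → 6
  γ[x; SUM(e)→h](ρ[e/c](R)) → 4
  S → 3
  σ[b<=3](S) → 2
  (γ[x; SUM(e)→h](ρ[e/c](R)) ⋈[h=b] σ[b<=3](S)) → 2

|E| = 2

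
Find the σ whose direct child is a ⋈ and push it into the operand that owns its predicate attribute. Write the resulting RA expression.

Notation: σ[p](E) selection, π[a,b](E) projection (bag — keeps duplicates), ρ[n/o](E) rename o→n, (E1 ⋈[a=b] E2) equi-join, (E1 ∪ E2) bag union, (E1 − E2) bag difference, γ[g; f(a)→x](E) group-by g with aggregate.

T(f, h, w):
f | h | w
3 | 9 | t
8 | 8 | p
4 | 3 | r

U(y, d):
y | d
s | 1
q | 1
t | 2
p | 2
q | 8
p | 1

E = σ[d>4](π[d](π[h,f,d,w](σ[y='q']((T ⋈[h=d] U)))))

σ filters on y, owned by the right side.
E' = σ[d>4](π[d](π[h,f,d,w]((T ⋈[h=d] σ[y='q'](U)))))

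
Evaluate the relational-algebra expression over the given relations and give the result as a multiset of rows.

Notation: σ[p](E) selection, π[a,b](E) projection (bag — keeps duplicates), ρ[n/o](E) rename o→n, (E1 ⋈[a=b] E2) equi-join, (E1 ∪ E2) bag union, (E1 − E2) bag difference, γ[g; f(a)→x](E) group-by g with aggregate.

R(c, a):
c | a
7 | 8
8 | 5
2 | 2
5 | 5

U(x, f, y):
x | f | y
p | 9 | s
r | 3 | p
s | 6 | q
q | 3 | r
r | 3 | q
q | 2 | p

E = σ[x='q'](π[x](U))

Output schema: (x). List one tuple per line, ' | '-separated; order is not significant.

Per-node cardinality:
  U → 6
  π[x](U) → 6
  σ[x='q'](π[x](U)) → 2

== RESULT ==
x
q
q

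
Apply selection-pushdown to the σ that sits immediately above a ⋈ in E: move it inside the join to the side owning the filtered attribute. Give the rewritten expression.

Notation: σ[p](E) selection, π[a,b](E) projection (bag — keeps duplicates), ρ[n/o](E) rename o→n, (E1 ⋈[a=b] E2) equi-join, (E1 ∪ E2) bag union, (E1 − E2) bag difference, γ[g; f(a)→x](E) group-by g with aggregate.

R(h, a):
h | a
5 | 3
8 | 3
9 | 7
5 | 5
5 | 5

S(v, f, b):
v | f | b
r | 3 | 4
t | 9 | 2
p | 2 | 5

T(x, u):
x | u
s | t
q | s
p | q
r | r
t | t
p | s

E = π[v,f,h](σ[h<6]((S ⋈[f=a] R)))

σ filters on h, owned by the right side.
E' = π[v,f,h]((S ⋈[f=a] σ[h<6](R)))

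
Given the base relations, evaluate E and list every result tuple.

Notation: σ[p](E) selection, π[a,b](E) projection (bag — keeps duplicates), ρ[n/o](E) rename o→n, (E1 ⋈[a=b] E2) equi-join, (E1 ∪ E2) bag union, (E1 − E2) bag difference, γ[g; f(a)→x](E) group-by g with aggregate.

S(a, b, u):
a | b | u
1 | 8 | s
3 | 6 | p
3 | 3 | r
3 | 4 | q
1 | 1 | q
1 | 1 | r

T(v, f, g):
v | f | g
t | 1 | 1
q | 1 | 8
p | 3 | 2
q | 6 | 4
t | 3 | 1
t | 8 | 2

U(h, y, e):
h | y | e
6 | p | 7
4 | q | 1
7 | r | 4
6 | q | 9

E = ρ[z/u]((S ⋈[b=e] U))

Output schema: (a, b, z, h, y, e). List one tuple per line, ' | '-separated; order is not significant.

Row counts bottom-up:
  S → 6
  U → 4
  (S ⋈[b=e] U) → 3
  ρ[z/u]((S ⋈[b=e] U)) → 3

== RESULT ==
a | b | z | h | y | e
1 | 1 | q | 4 | q | 1
1 | 1 | r | 4 | q | 1
3 | 4 | q | 7 | r | 4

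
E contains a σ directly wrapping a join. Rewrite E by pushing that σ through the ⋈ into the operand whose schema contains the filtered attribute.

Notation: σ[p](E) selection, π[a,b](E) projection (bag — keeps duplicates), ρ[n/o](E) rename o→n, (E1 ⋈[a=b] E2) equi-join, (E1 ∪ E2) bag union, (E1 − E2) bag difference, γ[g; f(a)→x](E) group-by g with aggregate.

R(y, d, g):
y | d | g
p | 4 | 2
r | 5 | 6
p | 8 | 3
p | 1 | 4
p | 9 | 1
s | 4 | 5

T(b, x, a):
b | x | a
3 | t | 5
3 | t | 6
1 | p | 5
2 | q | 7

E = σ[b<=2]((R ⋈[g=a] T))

σ filters on b, owned by the right side.
E' = (R ⋈[g=a] σ[b<=2](T))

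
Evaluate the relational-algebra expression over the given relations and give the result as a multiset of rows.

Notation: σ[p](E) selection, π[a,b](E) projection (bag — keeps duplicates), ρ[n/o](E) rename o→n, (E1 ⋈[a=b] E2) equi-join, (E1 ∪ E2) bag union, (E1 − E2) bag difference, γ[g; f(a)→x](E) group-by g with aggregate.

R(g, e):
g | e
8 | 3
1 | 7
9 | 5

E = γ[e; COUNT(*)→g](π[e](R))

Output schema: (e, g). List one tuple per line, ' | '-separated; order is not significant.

Row counts bottom-up:
  R → 3
  π[e](R) → 3
  γ[e; COUNT(*)→g](π[e](R)) → 3

== RESULT ==
e | g
3 | 1
5 | 1
7 | 1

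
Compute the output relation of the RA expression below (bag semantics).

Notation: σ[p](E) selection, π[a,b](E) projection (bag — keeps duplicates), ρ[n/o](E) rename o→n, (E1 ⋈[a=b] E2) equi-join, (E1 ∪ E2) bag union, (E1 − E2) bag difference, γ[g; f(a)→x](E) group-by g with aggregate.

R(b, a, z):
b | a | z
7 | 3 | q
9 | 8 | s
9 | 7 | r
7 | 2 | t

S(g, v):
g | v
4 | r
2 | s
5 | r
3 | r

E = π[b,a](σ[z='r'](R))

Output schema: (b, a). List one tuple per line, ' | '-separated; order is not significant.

Stepwise |·|:
  R → 4
  σ[z='r'](R) → 1
  π[b,a](σ[z='r'](R)) → 1

== RESULT ==
b | a
9 | 7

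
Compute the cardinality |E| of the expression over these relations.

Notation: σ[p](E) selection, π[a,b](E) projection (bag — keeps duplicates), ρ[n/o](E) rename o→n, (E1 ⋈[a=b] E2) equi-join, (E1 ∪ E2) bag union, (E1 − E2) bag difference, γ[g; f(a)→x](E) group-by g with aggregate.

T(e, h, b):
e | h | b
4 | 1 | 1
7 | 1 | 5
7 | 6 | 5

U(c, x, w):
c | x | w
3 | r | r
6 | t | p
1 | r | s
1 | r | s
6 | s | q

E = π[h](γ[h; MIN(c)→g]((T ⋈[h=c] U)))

Row counts bottom-up:
  T → 3
  U → 5
  (T ⋈[h=c] U) → 6
  γ[h; MIN(c)→g]((T ⋈[h=c] U)) → 2
  π[h](γ[h; MIN(c)→g]((T ⋈[h=c] U))) → 2

|E| = 2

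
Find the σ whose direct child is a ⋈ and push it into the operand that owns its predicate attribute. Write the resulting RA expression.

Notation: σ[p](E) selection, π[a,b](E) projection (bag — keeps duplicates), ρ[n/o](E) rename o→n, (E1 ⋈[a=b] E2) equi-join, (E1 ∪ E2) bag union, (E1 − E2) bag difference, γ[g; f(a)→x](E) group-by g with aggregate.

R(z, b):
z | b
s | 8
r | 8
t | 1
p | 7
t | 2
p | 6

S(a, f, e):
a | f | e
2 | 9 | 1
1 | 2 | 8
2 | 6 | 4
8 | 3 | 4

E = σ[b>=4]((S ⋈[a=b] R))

σ filters on b, owned by the right side.
E' = (S ⋈[a=b] σ[b>=4](R))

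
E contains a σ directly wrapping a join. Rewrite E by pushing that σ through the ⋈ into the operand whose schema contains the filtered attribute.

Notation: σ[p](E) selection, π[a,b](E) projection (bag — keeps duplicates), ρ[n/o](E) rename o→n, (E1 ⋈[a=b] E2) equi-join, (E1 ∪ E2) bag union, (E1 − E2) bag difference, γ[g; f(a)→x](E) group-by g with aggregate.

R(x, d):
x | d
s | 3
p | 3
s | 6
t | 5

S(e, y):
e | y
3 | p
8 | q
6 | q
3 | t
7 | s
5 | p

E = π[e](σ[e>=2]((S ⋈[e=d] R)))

σ filters on e, owned by the left side.
E' = π[e]((σ[e>=2](S) ⋈[e=d] R))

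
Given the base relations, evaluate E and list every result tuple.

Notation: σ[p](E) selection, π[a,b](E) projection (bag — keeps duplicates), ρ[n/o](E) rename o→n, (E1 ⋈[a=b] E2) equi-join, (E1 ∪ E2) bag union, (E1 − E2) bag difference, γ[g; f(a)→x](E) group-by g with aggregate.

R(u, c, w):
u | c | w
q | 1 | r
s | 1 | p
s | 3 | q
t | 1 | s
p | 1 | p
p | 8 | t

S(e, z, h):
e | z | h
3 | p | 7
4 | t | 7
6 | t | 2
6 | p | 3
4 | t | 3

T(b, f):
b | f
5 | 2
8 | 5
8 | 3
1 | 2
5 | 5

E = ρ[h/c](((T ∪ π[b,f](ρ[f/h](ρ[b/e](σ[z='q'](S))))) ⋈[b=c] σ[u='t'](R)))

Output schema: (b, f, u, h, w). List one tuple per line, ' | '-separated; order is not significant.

Per-node cardinality:
  T → 5
  S → 5
  σ[z='q'](S) → 0
  ρ[b/e](σ[z='q'](S)) → 0
  ρ[f/h](ρ[b/e](σ[z='q'](S))) → 0
  π[b,f](ρ[f/h](ρ[b/e](σ[z='q'](S)))) → 0
  (T ∪ π[b,f](ρ[f/h](ρ[b/e](σ[z='q'](S))))) → 5
  R → 6
  σ[u='t'](R) → 1
  ((T ∪ π[b,f](ρ[f/h](ρ[b/e](σ[z='q'](S))))) ⋈[b=c] σ[u='t'](R)) → 1
  ρ[h/c](((T ∪ π[b,f](ρ[f/h](ρ[b/e](σ[z='q'](S))))) ⋈[b=c] σ[u='t'](R))) → 1

== RESULT ==
b | f | u | h | w
1 | 2 | t | 1 | s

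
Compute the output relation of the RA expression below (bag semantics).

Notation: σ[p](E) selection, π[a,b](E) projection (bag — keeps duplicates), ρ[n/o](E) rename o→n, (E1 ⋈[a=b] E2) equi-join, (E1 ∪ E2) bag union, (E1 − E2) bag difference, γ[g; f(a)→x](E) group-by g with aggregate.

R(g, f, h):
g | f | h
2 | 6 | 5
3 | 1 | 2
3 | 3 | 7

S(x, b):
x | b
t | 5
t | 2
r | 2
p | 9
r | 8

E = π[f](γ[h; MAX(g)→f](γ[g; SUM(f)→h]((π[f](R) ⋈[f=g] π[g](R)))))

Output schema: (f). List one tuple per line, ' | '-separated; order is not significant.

Row counts bottom-up:
  R → 3
  π[f](R) → 3
  R → 3
  π[g](R) → 3
  (π[f](R) ⋈[f=g] π[g](R)) → 2
  γ[g; SUM(f)→h]((π[f](R) ⋈[f=g] π[g](R))) → 1
  γ[h; MAX(g)→f](γ[g; SUM(f)→h]((π[f](R) ⋈[f=g] π[g](R)))) → 1
  π[f](γ[h; MAX(g)→f](γ[g; SUM(f)→h]((π[f](R) ⋈[f=g] π[g](R))))) → 1

== RESULT ==
f
3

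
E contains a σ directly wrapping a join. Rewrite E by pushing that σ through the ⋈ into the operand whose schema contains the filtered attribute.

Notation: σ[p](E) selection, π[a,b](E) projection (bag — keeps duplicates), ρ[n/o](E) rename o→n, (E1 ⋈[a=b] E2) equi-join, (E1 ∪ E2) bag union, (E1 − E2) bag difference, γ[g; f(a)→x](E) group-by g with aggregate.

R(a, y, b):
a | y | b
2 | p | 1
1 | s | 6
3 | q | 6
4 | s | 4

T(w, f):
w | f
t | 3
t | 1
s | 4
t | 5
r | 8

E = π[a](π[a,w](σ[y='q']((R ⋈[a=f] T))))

σ filters on y, owned by the left side.
E' = π[a](π[a,w]((σ[y='q'](R) ⋈[a=f] T)))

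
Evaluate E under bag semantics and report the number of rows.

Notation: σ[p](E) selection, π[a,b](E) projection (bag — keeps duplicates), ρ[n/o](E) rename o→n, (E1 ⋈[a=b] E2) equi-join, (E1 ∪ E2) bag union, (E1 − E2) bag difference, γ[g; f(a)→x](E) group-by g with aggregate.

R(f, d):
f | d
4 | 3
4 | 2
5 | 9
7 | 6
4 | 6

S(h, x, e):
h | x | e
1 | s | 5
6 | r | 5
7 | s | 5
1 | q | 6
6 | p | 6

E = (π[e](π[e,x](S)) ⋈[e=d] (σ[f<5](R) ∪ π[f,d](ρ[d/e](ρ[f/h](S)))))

Row counts bottom-up:
  S → 5
  π[e,x](S) → 5
  π[e](π[e,x](S)) → 5
  R → 5
  σ[f<5](R) → 3
  S → 5
  ρ[f/h](S) → 5
  ρ[d/e](ρ[f/h](S)) → 5
  π[f,d](ρ[d/e](ρ[f/h](S))) → 5
  (σ[f<5](R) ∪ π[f,d](ρ[d/e](ρ[f/h](S)))) → 8
  (π[e](π[e,x](S)) ⋈[e=d] (σ[f<5](R) ∪ π[f,d](ρ[d/e](ρ[f/h](S))))) → 15

|E| = 15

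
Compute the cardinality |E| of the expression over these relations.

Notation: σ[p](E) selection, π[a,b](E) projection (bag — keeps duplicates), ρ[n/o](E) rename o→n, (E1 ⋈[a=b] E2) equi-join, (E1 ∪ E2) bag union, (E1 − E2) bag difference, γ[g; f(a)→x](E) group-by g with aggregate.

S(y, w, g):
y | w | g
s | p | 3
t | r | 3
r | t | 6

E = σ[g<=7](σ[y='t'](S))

Per-node cardinality:
  S → 3
  σ[y='t'](S) → 1
  σ[g<=7](σ[y='t'](S)) → 1

|E| = 1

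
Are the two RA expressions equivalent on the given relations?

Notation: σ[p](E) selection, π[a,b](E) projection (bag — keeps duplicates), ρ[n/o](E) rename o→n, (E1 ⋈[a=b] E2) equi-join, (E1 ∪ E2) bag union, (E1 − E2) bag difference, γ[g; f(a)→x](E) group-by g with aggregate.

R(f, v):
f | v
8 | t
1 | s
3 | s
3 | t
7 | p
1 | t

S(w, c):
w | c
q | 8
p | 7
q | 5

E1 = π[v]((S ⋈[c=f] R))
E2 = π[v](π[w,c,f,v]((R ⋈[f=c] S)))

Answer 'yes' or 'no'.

E1 stepwise |·|:
  S → 3
  R → 6
  (S ⋈[c=f] R) → 2
  π[v]((S ⋈[c=f] R)) → 2
E2 stepwise |·|:
  R → 6
  S → 3
  (R ⋈[f=c] S) → 2
  π[w,c,f,v]((R ⋈[f=c] S)) → 2
  π[v](π[w,c,f,v]((R ⋈[f=c] S))) → 2

E1 and E2 produce the same multiset:
v
p
t

yes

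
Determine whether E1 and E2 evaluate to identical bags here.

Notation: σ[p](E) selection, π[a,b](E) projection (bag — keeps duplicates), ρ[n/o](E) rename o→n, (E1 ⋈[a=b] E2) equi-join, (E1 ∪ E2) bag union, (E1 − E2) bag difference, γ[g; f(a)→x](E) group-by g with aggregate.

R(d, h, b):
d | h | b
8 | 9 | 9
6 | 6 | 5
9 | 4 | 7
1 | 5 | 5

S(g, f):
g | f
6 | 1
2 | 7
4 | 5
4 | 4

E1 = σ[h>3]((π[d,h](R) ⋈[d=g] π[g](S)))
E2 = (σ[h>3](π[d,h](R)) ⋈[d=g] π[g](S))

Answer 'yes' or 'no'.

E1 row counts bottom-up:
  R → 4
  π[d,h](R) → 4
  S → 4
  π[g](S) → 4
  (π[d,h](R) ⋈[d=g] π[g](S)) → 1
  σ[h>3]((π[d,h](R) ⋈[d=g] π[g](S))) → 1
E2 row counts bottom-up:
  R → 4
  π[d,h](R) → 4
  σ[h>3](π[d,h](R)) → 4
  S → 4
  π[g](S) → 4
  (σ[h>3](π[d,h](R)) ⋈[d=g] π[g](S)) → 1

E1 and E2 produce the same multiset:
d | h | g
6 | 6 | 6

yes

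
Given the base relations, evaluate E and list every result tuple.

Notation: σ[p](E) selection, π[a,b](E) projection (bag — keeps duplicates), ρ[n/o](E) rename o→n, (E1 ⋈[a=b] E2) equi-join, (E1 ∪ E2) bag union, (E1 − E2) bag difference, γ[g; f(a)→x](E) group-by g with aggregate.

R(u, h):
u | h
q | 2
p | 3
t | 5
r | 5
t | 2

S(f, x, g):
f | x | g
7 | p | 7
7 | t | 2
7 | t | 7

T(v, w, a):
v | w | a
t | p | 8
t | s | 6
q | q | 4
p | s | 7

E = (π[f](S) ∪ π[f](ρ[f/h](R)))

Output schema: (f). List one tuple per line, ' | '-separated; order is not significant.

Stepwise |·|:
  S → 3
  π[f](S) → 3
  R → 5
  ρ[f/h](R) → 5
  π[f](ρ[f/h](R)) → 5
  (π[f](S) ∪ π[f](ρ[f/h](R))) → 8

== RESULT ==
f
2
2
3
5
5
7
7
7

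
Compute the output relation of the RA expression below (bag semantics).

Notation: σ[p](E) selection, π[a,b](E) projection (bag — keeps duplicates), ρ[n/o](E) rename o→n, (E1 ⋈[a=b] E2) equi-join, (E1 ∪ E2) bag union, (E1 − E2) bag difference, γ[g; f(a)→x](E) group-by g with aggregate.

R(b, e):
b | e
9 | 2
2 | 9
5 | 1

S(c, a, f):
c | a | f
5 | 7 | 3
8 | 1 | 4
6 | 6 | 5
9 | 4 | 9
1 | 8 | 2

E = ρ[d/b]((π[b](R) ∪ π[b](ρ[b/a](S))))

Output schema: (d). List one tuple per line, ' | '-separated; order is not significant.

Stepwise |·|:
  R → 3
  π[b](R) → 3
  S → 5
  ρ[b/a](S) → 5
  π[b](ρ[b/a](S)) → 5
  (π[b](R) ∪ π[b](ρ[b/a](S))) → 8
  ρ[d/b]((π[b](R) ∪ π[b](ρ[b/a](S)))) → 8

== RESULT ==
d
1
2
4
5
6
7
8
9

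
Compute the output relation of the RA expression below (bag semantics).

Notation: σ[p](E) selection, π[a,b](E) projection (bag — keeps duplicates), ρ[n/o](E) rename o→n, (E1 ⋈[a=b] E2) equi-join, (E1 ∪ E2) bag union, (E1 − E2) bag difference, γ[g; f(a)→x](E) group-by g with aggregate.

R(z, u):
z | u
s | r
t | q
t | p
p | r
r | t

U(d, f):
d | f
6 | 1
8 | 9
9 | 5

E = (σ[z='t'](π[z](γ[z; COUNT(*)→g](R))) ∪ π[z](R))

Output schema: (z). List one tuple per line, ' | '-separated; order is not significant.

Row counts bottom-up:
  R → 5
  γ[z; COUNT(*)→g](R) → 4
  π[z](γ[z; COUNT(*)→g](R)) → 4
  σ[z='t'](π[z](γ[z; COUNT(*)→g](R))) → 1
  R → 5
  π[z](R) → 5
  (σ[z='t'](π[z](γ[z; COUNT(*)→g](R))) ∪ π[z](R)) → 6

== RESULT ==
z
p
r
s
t
t
t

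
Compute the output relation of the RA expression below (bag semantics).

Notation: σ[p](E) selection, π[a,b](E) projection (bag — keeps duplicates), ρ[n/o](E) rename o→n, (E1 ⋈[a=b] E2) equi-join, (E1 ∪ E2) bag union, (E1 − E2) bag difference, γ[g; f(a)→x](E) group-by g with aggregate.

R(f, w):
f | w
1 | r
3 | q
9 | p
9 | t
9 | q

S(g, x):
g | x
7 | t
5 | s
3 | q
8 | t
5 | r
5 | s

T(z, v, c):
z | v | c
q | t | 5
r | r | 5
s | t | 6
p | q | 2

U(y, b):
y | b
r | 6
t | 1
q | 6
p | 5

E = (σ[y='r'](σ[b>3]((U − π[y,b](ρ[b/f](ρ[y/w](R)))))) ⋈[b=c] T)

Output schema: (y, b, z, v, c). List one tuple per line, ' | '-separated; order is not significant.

Stepwise |·|:
  U → 4
  R → 5
  ρ[y/w](R) → 5
  ρ[b/f](ρ[y/w](R)) → 5
  π[y,b](ρ[b/f](ρ[y/w](R))) → 5
  (U − π[y,b](ρ[b/f](ρ[y/w](R)))) → 4
  σ[b>3]((U − π[y,b](ρ[b/f](ρ[y/w](R))))) → 3
  σ[y='r'](σ[b>3]((U − π[y,b](ρ[b/f](ρ[y/w](R)))))) → 1
  T → 4
  (σ[y='r'](σ[b>3]((U − π[y,b](ρ[b/f](ρ[y/w](R)))))) ⋈[b=c] T) → 1

== RESULT ==
y | b | z | v | c
r | 6 | s | t | 6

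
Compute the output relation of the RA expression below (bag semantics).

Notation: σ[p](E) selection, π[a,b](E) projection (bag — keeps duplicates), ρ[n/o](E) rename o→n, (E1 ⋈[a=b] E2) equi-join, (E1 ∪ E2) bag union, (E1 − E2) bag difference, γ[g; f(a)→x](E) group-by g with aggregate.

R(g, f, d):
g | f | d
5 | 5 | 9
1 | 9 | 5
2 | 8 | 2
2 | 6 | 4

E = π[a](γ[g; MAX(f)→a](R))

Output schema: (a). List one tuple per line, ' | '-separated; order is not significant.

Stepwise |·|:
  R → 4
  γ[g; MAX(f)→a](R) → 3
  π[a](γ[g; MAX(f)→a](R)) → 3

== RESULT ==
a
5
8
9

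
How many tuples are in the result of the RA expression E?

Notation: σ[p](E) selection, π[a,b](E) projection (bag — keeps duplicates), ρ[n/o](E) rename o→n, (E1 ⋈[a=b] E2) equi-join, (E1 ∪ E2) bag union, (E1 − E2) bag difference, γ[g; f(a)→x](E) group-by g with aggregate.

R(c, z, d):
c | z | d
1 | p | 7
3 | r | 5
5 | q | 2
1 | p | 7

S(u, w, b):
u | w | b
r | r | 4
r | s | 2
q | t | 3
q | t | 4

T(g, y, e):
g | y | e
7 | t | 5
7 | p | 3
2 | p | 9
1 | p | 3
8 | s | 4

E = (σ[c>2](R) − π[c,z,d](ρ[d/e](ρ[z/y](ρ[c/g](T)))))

Stepwise |·|:
  R → 4
  σ[c>2](R) → 2
  T → 5
  ρ[c/g](T) → 5
  ρ[z/y](ρ[c/g](T)) → 5
  ρ[d/e](ρ[z/y](ρ[c/g](T))) → 5
  π[c,z,d](ρ[d/e](ρ[z/y](ρ[c/g](T)))) → 5
  (σ[c>2](R) − π[c,z,d](ρ[d/e](ρ[z/y](ρ[c/g](T))))) → 2

|E| = 2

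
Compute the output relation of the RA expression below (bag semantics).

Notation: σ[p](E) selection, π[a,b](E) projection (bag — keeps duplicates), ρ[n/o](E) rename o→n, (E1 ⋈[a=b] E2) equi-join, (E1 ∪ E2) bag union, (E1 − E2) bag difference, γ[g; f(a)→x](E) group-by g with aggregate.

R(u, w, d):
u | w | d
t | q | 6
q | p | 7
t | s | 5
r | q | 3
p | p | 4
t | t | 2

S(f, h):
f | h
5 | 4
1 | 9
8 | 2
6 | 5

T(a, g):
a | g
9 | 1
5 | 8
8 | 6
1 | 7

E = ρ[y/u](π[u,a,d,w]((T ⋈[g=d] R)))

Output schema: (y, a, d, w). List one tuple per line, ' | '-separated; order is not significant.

Stepwise |·|:
  T → 4
  R → 6
  (T ⋈[g=d] R) → 2
  π[u,a,d,w]((T ⋈[g=d] R)) → 2
  ρ[y/u](π[u,a,d,w]((T ⋈[g=d] R))) → 2

== RESULT ==
y | a | d | w
q | 1 | 7 | p
t | 8 | 6 | q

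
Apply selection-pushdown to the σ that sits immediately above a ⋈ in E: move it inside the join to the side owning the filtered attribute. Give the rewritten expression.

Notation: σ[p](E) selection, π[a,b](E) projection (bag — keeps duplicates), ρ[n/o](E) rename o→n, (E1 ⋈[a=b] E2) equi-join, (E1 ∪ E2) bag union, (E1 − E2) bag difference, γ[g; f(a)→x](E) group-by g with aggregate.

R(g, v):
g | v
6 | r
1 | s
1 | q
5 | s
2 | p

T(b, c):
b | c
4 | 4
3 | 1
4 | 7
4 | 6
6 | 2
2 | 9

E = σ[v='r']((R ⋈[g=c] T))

σ filters on v, owned by the left side.
E' = (σ[v='r'](R) ⋈[g=c] T)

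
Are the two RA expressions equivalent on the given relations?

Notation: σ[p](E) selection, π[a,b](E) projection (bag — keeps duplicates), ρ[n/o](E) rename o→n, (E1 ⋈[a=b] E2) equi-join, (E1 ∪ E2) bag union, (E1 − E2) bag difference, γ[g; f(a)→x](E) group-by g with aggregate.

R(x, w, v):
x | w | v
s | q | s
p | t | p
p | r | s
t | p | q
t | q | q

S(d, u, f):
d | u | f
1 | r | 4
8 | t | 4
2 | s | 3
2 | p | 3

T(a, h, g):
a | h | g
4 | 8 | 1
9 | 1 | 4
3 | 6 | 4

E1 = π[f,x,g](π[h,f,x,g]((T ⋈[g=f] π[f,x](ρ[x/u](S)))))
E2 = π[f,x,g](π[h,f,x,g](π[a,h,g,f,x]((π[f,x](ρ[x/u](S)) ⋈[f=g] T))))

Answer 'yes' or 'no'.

E1 per-node cardinality:
  T → 3
  S → 4
  ρ[x/u](S) → 4
  π[f,x](ρ[x/u](S)) → 4
  (T ⋈[g=f] π[f,x](ρ[x/u](S))) → 4
  π[h,f,x,g]((T ⋈[g=f] π[f,x](ρ[x/u](S)))) → 4
  π[f,x,g](π[h,f,x,g]((T ⋈[g=f] π[f,x](ρ[x/u](S))))) → 4
E2 per-node cardinality:
  S → 4
  ρ[x/u](S) → 4
  π[f,x](ρ[x/u](S)) → 4
  T → 3
  (π[f,x](ρ[x/u](S)) ⋈[f=g] T) → 4
  π[a,h,g,f,x]((π[f,x](ρ[x/u](S)) ⋈[f=g] T)) → 4
  π[h,f,x,g](π[a,h,g,f,x]((π[f,x](ρ[x/u](S)) ⋈[f=g] T))) → 4
  π[f,x,g](π[h,f,x,g](π[a,h,g,f,x]((π[f,x](ρ[x/u](S)) ⋈[f=g] T)))) → 4

E1 and E2 produce the same multiset:
f | x | g
4 | r | 4
4 | r | 4
4 | t | 4
4 | t | 4

yes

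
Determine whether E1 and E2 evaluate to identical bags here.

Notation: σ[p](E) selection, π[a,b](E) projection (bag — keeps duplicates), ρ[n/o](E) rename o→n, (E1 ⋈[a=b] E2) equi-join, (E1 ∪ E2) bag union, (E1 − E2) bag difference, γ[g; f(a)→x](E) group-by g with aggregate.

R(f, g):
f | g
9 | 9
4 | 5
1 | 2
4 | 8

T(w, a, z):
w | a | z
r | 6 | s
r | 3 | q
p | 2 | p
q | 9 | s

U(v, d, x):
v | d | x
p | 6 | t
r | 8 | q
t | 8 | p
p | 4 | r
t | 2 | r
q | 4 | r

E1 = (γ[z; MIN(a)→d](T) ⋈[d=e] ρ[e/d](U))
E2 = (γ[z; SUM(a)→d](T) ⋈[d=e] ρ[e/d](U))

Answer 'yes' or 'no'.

E1 row counts bottom-up:
  T → 4
  γ[z; MIN(a)→d](T) → 3
  U → 6
  ρ[e/d](U) → 6
  (γ[z; MIN(a)→d](T) ⋈[d=e] ρ[e/d](U)) → 2
E2 row counts bottom-up:
  T → 4
  γ[z; SUM(a)→d](T) → 3
  U → 6
  ρ[e/d](U) → 6
  (γ[z; SUM(a)→d](T) ⋈[d=e] ρ[e/d](U)) → 1

E1 result:
z | d | v | e | x
p | 2 | t | 2 | r
s | 6 | p | 6 | t
E2 result:
z | d | v | e | x
p | 2 | t | 2 | r
Witness: ('s', 6, 'p', 6, 't') appears 1× in E1 but 0× in E2.

no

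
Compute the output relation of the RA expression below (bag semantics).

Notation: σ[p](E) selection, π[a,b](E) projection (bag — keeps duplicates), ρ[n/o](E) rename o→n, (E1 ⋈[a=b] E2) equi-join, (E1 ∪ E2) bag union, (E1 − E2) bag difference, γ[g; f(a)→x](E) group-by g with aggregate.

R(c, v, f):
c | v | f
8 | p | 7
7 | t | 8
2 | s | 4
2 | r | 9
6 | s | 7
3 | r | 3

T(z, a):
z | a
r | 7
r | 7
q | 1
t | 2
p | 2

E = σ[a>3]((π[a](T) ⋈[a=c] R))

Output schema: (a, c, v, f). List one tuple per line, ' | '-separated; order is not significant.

Stepwise |·|:
  T → 5
  π[a](T) → 5
  R → 6
  (π[a](T) ⋈[a=c] R) → 6
  σ[a>3]((π[a](T) ⋈[a=c] R)) → 2

== RESULT ==
a | c | v | f
7 | 7 | t | 8
7 | 7 | t | 8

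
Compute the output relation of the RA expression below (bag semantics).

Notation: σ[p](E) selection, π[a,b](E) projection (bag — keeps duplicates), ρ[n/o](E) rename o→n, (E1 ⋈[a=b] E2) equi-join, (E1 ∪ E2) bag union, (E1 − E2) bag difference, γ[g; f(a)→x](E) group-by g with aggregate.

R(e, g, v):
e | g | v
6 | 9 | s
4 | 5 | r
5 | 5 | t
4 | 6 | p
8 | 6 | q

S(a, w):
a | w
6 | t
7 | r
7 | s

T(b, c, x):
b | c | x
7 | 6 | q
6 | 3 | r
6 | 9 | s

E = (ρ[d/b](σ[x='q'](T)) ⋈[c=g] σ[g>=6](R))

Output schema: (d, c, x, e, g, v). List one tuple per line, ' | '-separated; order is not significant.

Row counts bottom-up:
  T → 3
  σ[x='q'](T) → 1
  ρ[d/b](σ[x='q'](T)) → 1
  R → 5
  σ[g>=6](R) → 3
  (ρ[d/b](σ[x='q'](T)) ⋈[c=g] σ[g>=6](R)) → 2

== RESULT ==
d | c | x | e | g | v
7 | 6 | q | 4 | 6 | p
7 | 6 | q | 8 | 6 | q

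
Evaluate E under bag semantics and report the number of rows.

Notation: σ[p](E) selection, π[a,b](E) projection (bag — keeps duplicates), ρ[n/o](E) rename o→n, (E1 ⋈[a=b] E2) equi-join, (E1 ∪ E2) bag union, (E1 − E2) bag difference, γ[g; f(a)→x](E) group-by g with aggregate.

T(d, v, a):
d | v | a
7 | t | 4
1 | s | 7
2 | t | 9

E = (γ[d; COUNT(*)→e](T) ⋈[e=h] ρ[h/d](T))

Row counts bottom-up:
  T → 3
  γ[d; COUNT(*)→e](T) → 3
  T → 3
  ρ[h/d](T) → 3
  (γ[d; COUNT(*)→e](T) ⋈[e=h] ρ[h/d](T)) → 3

|E| = 3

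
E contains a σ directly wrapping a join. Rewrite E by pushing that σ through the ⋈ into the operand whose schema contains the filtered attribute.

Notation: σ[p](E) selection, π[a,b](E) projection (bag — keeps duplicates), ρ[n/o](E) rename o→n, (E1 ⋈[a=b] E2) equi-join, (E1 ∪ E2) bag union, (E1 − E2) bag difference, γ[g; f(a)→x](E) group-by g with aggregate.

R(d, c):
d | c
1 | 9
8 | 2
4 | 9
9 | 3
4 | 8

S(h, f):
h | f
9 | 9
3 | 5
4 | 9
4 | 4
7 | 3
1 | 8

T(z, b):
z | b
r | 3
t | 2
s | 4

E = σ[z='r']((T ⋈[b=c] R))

σ filters on z, owned by the left side.
E' = (σ[z='r'](T) ⋈[b=c] R)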